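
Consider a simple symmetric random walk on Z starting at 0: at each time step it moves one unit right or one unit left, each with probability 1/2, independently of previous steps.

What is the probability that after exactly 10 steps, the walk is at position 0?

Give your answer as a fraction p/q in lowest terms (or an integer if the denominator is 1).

Answer: 63/256

Derivation:
To return to 0 after 10 steps: need exactly 5 steps of +1 and 5 of -1.
Favorable paths: C(10,5) = 252
Total paths: 2^10 = 1024
P = 252/1024 = 63/256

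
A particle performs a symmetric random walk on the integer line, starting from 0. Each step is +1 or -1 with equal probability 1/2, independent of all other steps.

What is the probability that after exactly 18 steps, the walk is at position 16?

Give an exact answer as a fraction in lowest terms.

To reach position 16 after 18 steps: need 17 steps of +1 and 1 of -1.
Favorable paths: C(18,17) = 18
Total paths: 2^18 = 262144
P = 18/262144 = 9/131072

Answer: 9/131072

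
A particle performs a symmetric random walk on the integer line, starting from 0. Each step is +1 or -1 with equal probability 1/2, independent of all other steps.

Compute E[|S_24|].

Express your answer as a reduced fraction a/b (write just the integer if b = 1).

S_24 takes values m ≡ 0 (mod 2) with |m| ≤ 24; P(S_24=m) = C(24,(24+m)/2)/2^24.
Total paths: 2^24 = 16777216
Distribution: P(S=-24)=1/16777216, P(S=-22)=24/16777216, P(S=-20)=276/16777216, P(S=-18)=2024/16777216, P(S=-16)=10626/16777216, P(S=-14)=42504/16777216, P(S=-12)=134596/16777216, P(S=-10)=346104/16777216, P(S=-8)=735471/16777216, P(S=-6)=1307504/16777216, P(S=-4)=1961256/16777216, P(S=-2)=2496144/16777216, P(S=0)=2704156/16777216, P(S=2)=2496144/16777216, P(S=4)=1961256/16777216, P(S=6)=1307504/16777216, P(S=8)=735471/16777216, P(S=10)=346104/16777216, P(S=12)=134596/16777216, P(S=14)=42504/16777216, P(S=16)=10626/16777216, P(S=18)=2024/16777216, P(S=20)=276/16777216, P(S=22)=24/16777216, P(S=24)=1/16777216
E[|S_24|] = Σ_m |m|·P(S_24=m) = 64899744/16777216 = 2028117/524288

Answer: 2028117/524288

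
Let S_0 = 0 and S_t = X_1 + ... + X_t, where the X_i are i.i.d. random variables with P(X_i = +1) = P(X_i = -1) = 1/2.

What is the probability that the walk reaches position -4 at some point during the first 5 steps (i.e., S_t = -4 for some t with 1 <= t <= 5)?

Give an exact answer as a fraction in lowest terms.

Answer: 1/16

Derivation:
Count via complement. Let g(t,s) = #length-t paths at position s with S_1..S_t all ≠ -4.
g(t,s) = g(t-1,s-1) + g(t-1,s+1) for s ≠ -4; g(t,-4) = 0.
t=0: g(0,0)=1
t=1: g(1,-1)=1 g(1,1)=1
t=2: g(2,-2)=1 g(2,0)=2 g(2,2)=1
t=3: g(3,-3)=1 g(3,-1)=3 g(3,1)=3 g(3,3)=1
t=4: g(4,-2)=4 g(4,0)=6 g(4,2)=4 g(4,4)=1
t=5: g(5,-3)=4 g(5,-1)=10 g(5,1)=10 g(5,3)=5 g(5,5)=1
Paths never hitting -4: Σ_s g(5,s) = 30
Paths hitting -4: 2^5 - 30 = 2
P = 2/32 = 1/16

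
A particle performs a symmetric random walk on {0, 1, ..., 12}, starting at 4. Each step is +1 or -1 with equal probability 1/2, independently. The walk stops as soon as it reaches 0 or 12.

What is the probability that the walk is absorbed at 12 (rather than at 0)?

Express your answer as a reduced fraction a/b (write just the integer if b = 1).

Symmetric walk (p = 1/2): the harmonic-function argument gives P(hit 12 before 0 | start at 4) = a/N.
P = 4/12 = 1/3

Answer: 1/3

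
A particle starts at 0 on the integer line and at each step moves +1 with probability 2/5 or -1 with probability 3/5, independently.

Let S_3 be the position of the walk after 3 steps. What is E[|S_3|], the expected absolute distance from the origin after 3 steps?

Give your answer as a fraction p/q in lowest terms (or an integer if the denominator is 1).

Answer: 39/25

Derivation:
S_3 takes values m ≡ 1 (mod 2) with |m| ≤ 3; P(S_3=m) = C(3,(3+m)/2) · (2/5)^((3+m)/2) · (3/5)^((3-m)/2).
Distribution: P(S=-3)=27/125, P(S=-1)=54/125, P(S=1)=36/125, P(S=3)=8/125
E[|S_3|] = Σ_m |m|·P(S_3=m) = 39/25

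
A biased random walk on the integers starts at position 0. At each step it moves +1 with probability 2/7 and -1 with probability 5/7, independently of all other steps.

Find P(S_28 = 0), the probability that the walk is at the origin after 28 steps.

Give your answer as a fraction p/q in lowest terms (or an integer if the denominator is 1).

Answer: 4011660000000000000000/459986536544739960976801

Derivation:
To be at 0 after 28 steps: need exactly 14 steps of +1 and 14 of -1.
Number of such sequences: C(28,14) = 40116600
Each has probability (2/7)^14 · (5/7)^14 = 100000000000000/459986536544739960976801
P = 40116600 · 100000000000000/459986536544739960976801 = 4011660000000000000000/459986536544739960976801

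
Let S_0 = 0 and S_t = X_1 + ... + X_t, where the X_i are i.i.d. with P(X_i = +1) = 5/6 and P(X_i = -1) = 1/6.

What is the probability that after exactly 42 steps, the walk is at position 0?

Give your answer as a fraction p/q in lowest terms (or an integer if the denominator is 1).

To be at 0 after 42 steps: need exactly 21 steps of +1 and 21 of -1.
Number of such sequences: C(42,21) = 538257874440
Each has probability (5/6)^21 · (1/6)^21 = 476837158203125/481229803398374426442198455156736
P = 538257874440 · 476837158203125/481229803398374426442198455156736 = 10694223134517669677734375/20051241808265601101758268964864

Answer: 10694223134517669677734375/20051241808265601101758268964864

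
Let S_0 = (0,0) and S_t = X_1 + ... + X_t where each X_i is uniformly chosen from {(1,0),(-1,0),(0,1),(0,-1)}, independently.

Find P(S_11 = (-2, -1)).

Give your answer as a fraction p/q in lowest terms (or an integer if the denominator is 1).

Let h be the number of horizontal steps (so 11-h are vertical). To end at (-2,-1) need (h-2)/2 right-steps and ((11-h)-1)/2 up-steps.
Sum over h with 2 ≤ h ≤ 10, h ≡ 0 (mod 2), 11-h ≡ 1 (mod 2):
h=2: C(11,2)·C(2,0)·C(9,4) = 55·1·126 = 6930
h=4: C(11,4)·C(4,1)·C(7,3) = 330·4·35 = 46200
h=6: C(11,6)·C(6,2)·C(5,2) = 462·15·10 = 69300
h=8: C(11,8)·C(8,3)·C(3,1) = 165·56·3 = 27720
h=10: C(11,10)·C(10,4)·C(1,0) = 11·210·1 = 2310
Total favorable: 152460
Total paths: 4^11 = 4194304
P = 152460/4194304 = 38115/1048576

Answer: 38115/1048576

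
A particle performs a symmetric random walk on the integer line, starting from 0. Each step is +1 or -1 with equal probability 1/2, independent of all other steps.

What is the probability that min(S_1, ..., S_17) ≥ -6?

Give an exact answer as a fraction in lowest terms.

Let f(t,s) = #length-t paths at position s with S_1..S_t all ≥ -6.
f(t,s) = f(t-1,s-1) + f(t-1,s+1) for s ≥ -6; f(t,s) = 0 for s < -6.
t=0: f(0,0)=1
t=1: f(1,-1)=1 f(1,1)=1
t=2: f(2,-2)=1 f(2,0)=2 f(2,2)=1
t=3: f(3,-3)=1 f(3,-1)=3 f(3,1)=3 f(3,3)=1
t=4: f(4,-4)=1 f(4,-2)=4 f(4,0)=6 f(4,2)=4 f(4,4)=1
t=5: f(5,-5)=1 f(5,-3)=5 f(5,-1)=10 f(5,1)=10 f(5,3)=5 f(5,5)=1
t=6: f(6,-6)=1 f(6,-4)=6 f(6,-2)=15 f(6,0)=20 f(6,2)=15 f(6,4)=6 f(6,6)=1
t=7: f(7,-5)=7 f(7,-3)=21 f(7,-1)=35 f(7,1)=35 f(7,3)=21 f(7,5)=7 f(7,7)=1
t=8: f(8,-6)=7 f(8,-4)=28 f(8,-2)=56 f(8,0)=70 f(8,2)=56 f(8,4)=28 f(8,6)=8 f(8,8)=1
t=9: f(9,-5)=35 f(9,-3)=84 f(9,-1)=126 f(9,1)=126 f(9,3)=84 f(9,5)=36 f(9,7)=9 f(9,9)=1
t=10: f(10,-6)=35 f(10,-4)=119 f(10,-2)=210 f(10,0)=252 f(10,2)=210 f(10,4)=120 f(10,6)=45 f(10,8)=10 f(10,10)=1
t=11: f(11,-5)=154 f(11,-3)=329 f(11,-1)=462 f(11,1)=462 f(11,3)=330 f(11,5)=165 f(11,7)=55 f(11,9)=11 f(11,11)=1
t=12: f(12,-6)=154 f(12,-4)=483 f(12,-2)=791 f(12,0)=924 f(12,2)=792 f(12,4)=495 f(12,6)=220 f(12,8)=66 f(12,10)=12 f(12,12)=1
t=13: f(13,-5)=637 f(13,-3)=1274 f(13,-1)=1715 f(13,1)=1716 f(13,3)=1287 f(13,5)=715 f(13,7)=286 f(13,9)=78 f(13,11)=13 f(13,13)=1
t=14: f(14,-6)=637 f(14,-4)=1911 f(14,-2)=2989 f(14,0)=3431 f(14,2)=3003 f(14,4)=2002 f(14,6)=1001 f(14,8)=364 f(14,10)=91 f(14,12)=14 f(14,14)=1
t=15: f(15,-5)=2548 f(15,-3)=4900 f(15,-1)=6420 f(15,1)=6434 f(15,3)=5005 f(15,5)=3003 f(15,7)=1365 f(15,9)=455 f(15,11)=105 f(15,13)=15 f(15,15)=1
t=16: f(16,-6)=2548 f(16,-4)=7448 f(16,-2)=11320 f(16,0)=12854 f(16,2)=11439 f(16,4)=8008 f(16,6)=4368 f(16,8)=1820 f(16,10)=560 f(16,12)=120 f(16,14)=16 f(16,16)=1
t=17: f(17,-5)=9996 f(17,-3)=18768 f(17,-1)=24174 f(17,1)=24293 f(17,3)=19447 f(17,5)=12376 f(17,7)=6188 f(17,9)=2380 f(17,11)=680 f(17,13)=136 f(17,15)=17 f(17,17)=1
Σ_s f(17,s) = 118456
P = 118456/131072 = 14807/16384

Answer: 14807/16384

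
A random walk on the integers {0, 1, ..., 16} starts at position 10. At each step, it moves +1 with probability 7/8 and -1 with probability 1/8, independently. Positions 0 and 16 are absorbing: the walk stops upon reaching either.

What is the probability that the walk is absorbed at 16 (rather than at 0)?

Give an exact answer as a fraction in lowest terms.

Answer: 692352717749/692352720200

Derivation:
Biased walk: p = 7/8, q = 1/8, r = q/p = 1/7
Gambler's ruin: P(hit 16 before 0 | start at 10) = (1 - r^a)/(1 - r^N)
r^10 = 1/282475249; r^16 = 1/33232930569601
P = (1 - 1/282475249) / (1 - 1/33232930569601) = 282475248/282475249 / 33232930569600/33232930569601 = 692352717749/692352720200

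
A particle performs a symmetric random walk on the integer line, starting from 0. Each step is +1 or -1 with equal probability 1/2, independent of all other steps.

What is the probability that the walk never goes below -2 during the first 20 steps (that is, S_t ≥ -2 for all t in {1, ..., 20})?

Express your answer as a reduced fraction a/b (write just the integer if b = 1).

Let f(t,s) = #length-t paths at position s with S_1..S_t all ≥ -2.
f(t,s) = f(t-1,s-1) + f(t-1,s+1) for s ≥ -2; f(t,s) = 0 for s < -2.
t=0: f(0,0)=1
t=1: f(1,-1)=1 f(1,1)=1
t=2: f(2,-2)=1 f(2,0)=2 f(2,2)=1
t=3: f(3,-1)=3 f(3,1)=3 f(3,3)=1
t=4: f(4,-2)=3 f(4,0)=6 f(4,2)=4 f(4,4)=1
t=5: f(5,-1)=9 f(5,1)=10 f(5,3)=5 f(5,5)=1
t=6: f(6,-2)=9 f(6,0)=19 f(6,2)=15 f(6,4)=6 f(6,6)=1
t=7: f(7,-1)=28 f(7,1)=34 f(7,3)=21 f(7,5)=7 f(7,7)=1
t=8: f(8,-2)=28 f(8,0)=62 f(8,2)=55 f(8,4)=28 f(8,6)=8 f(8,8)=1
t=9: f(9,-1)=90 f(9,1)=117 f(9,3)=83 f(9,5)=36 f(9,7)=9 f(9,9)=1
t=10: f(10,-2)=90 f(10,0)=207 f(10,2)=200 f(10,4)=119 f(10,6)=45 f(10,8)=10 f(10,10)=1
t=11: f(11,-1)=297 f(11,1)=407 f(11,3)=319 f(11,5)=164 f(11,7)=55 f(11,9)=11 f(11,11)=1
t=12: f(12,-2)=297 f(12,0)=704 f(12,2)=726 f(12,4)=483 f(12,6)=219 f(12,8)=66 f(12,10)=12 f(12,12)=1
t=13: f(13,-1)=1001 f(13,1)=1430 f(13,3)=1209 f(13,5)=702 f(13,7)=285 f(13,9)=78 f(13,11)=13 f(13,13)=1
t=14: f(14,-2)=1001 f(14,0)=2431 f(14,2)=2639 f(14,4)=1911 f(14,6)=987 f(14,8)=363 f(14,10)=91 f(14,12)=14 f(14,14)=1
t=15: f(15,-1)=3432 f(15,1)=5070 f(15,3)=4550 f(15,5)=2898 f(15,7)=1350 f(15,9)=454 f(15,11)=105 f(15,13)=15 f(15,15)=1
t=16: f(16,-2)=3432 f(16,0)=8502 f(16,2)=9620 f(16,4)=7448 f(16,6)=4248 f(16,8)=1804 f(16,10)=559 f(16,12)=120 f(16,14)=16 f(16,16)=1
t=17: f(17,-1)=11934 f(17,1)=18122 f(17,3)=17068 f(17,5)=11696 f(17,7)=6052 f(17,9)=2363 f(17,11)=679 f(17,13)=136 f(17,15)=17 f(17,17)=1
t=18: f(18,-2)=11934 f(18,0)=30056 f(18,2)=35190 f(18,4)=28764 f(18,6)=17748 f(18,8)=8415 f(18,10)=3042 f(18,12)=815 f(18,14)=153 f(18,16)=18 f(18,18)=1
t=19: f(19,-1)=41990 f(19,1)=65246 f(19,3)=63954 f(19,5)=46512 f(19,7)=26163 f(19,9)=11457 f(19,11)=3857 f(19,13)=968 f(19,15)=171 f(19,17)=19 f(19,19)=1
t=20: f(20,-2)=41990 f(20,0)=107236 f(20,2)=129200 f(20,4)=110466 f(20,6)=72675 f(20,8)=37620 f(20,10)=15314 f(20,12)=4825 f(20,14)=1139 f(20,16)=190 f(20,18)=20 f(20,20)=1
Σ_s f(20,s) = 520676
P = 520676/1048576 = 130169/262144

Answer: 130169/262144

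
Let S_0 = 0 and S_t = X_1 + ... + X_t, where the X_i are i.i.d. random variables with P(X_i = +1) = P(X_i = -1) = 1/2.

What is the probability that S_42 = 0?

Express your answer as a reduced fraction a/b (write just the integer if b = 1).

To return to 0 after 42 steps: need exactly 21 steps of +1 and 21 of -1.
Favorable paths: C(42,21) = 538257874440
Total paths: 2^42 = 4398046511104
P = 538257874440/4398046511104 = 67282234305/549755813888

Answer: 67282234305/549755813888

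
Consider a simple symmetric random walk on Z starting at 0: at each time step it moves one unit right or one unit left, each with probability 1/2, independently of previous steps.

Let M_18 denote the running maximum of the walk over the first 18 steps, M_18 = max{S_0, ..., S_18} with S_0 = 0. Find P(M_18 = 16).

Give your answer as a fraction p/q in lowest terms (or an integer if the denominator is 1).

Answer: 9/131072

Derivation:
Let M_18 = max(S_0,...,S_18). Use the reflection principle: for j ≥ 1, #{paths with M_18 ≥ j} = #{S_18 ≥ j} + #{S_18 ≥ j+1}.
By reflection, #{M_18 ≥ 16} = #{S_18 ≥ 16} + #{S_18 ≥ 17} = 19 + 1 = 20.
#{M_18 ≥ 17} = #{S_18 ≥ 17} + #{S_18 ≥ 18} = 1 + 1 = 2.
#{M_18 = 16} = 20 - 2 = 18.
P(M_18 = 16) = 18/262144 = 9/131072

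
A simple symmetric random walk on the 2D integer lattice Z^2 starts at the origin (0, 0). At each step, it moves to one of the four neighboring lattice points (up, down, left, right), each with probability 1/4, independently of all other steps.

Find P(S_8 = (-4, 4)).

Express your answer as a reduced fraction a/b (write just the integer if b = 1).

Let h be the number of horizontal steps (so 8-h are vertical). To end at (-4,4) need (h-4)/2 right-steps and ((8-h)+4)/2 up-steps.
Sum over h with 4 ≤ h ≤ 4, h ≡ 0 (mod 2), 8-h ≡ 0 (mod 2):
h=4: C(8,4)·C(4,0)·C(4,4) = 70·1·1 = 70
Total favorable: 70
Total paths: 4^8 = 65536
P = 70/65536 = 35/32768

Answer: 35/32768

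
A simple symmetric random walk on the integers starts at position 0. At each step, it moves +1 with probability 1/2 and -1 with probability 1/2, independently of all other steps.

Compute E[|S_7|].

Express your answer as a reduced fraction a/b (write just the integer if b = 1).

Answer: 35/16

Derivation:
S_7 takes values m ≡ 1 (mod 2) with |m| ≤ 7; P(S_7=m) = C(7,(7+m)/2)/2^7.
Total paths: 2^7 = 128
Distribution: P(S=-7)=1/128, P(S=-5)=7/128, P(S=-3)=21/128, P(S=-1)=35/128, P(S=1)=35/128, P(S=3)=21/128, P(S=5)=7/128, P(S=7)=1/128
E[|S_7|] = Σ_m |m|·P(S_7=m) = 280/128 = 35/16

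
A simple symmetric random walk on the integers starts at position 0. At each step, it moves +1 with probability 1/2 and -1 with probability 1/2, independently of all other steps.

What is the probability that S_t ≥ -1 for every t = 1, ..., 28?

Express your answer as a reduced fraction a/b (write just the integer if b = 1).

Let f(t,s) = #length-t paths at position s with S_1..S_t all ≥ -1.
f(t,s) = f(t-1,s-1) + f(t-1,s+1) for s ≥ -1; f(t,s) = 0 for s < -1.
t=0: f(0,0)=1
t=1: f(1,-1)=1 f(1,1)=1
t=2: f(2,0)=2 f(2,2)=1
t=3: f(3,-1)=2 f(3,1)=3 f(3,3)=1
t=4: f(4,0)=5 f(4,2)=4 f(4,4)=1
t=5: f(5,-1)=5 f(5,1)=9 f(5,3)=5 f(5,5)=1
t=6: f(6,0)=14 f(6,2)=14 f(6,4)=6 f(6,6)=1
t=7: f(7,-1)=14 f(7,1)=28 f(7,3)=20 f(7,5)=7 f(7,7)=1
t=8: f(8,0)=42 f(8,2)=48 f(8,4)=27 f(8,6)=8 f(8,8)=1
t=9: f(9,-1)=42 f(9,1)=90 f(9,3)=75 f(9,5)=35 f(9,7)=9 f(9,9)=1
t=10: f(10,0)=132 f(10,2)=165 f(10,4)=110 f(10,6)=44 f(10,8)=10 f(10,10)=1
t=11: f(11,-1)=132 f(11,1)=297 f(11,3)=275 f(11,5)=154 f(11,7)=54 f(11,9)=11 f(11,11)=1
t=12: f(12,0)=429 f(12,2)=572 f(12,4)=429 f(12,6)=208 f(12,8)=65 f(12,10)=12 f(12,12)=1
t=13: f(13,-1)=429 f(13,1)=1001 f(13,3)=1001 f(13,5)=637 f(13,7)=273 f(13,9)=77 f(13,11)=13 f(13,13)=1
t=14: f(14,0)=1430 f(14,2)=2002 f(14,4)=1638 f(14,6)=910 f(14,8)=350 f(14,10)=90 f(14,12)=14 f(14,14)=1
t=15: f(15,-1)=1430 f(15,1)=3432 f(15,3)=3640 f(15,5)=2548 f(15,7)=1260 f(15,9)=440 f(15,11)=104 f(15,13)=15 f(15,15)=1
t=16: f(16,0)=4862 f(16,2)=7072 f(16,4)=6188 f(16,6)=3808 f(16,8)=1700 f(16,10)=544 f(16,12)=119 f(16,14)=16 f(16,16)=1
t=17: f(17,-1)=4862 f(17,1)=11934 f(17,3)=13260 f(17,5)=9996 f(17,7)=5508 f(17,9)=2244 f(17,11)=663 f(17,13)=135 f(17,15)=17 f(17,17)=1
t=18: f(18,0)=16796 f(18,2)=25194 f(18,4)=23256 f(18,6)=15504 f(18,8)=7752 f(18,10)=2907 f(18,12)=798 f(18,14)=152 f(18,16)=18 f(18,18)=1
t=19: f(19,-1)=16796 f(19,1)=41990 f(19,3)=48450 f(19,5)=38760 f(19,7)=23256 f(19,9)=10659 f(19,11)=3705 f(19,13)=950 f(19,15)=170 f(19,17)=19 f(19,19)=1
t=20: f(20,0)=58786 f(20,2)=90440 f(20,4)=87210 f(20,6)=62016 f(20,8)=33915 f(20,10)=14364 f(20,12)=4655 f(20,14)=1120 f(20,16)=189 f(20,18)=20 f(20,20)=1
t=21: f(21,-1)=58786 f(21,1)=149226 f(21,3)=177650 f(21,5)=149226 f(21,7)=95931 f(21,9)=48279 f(21,11)=19019 f(21,13)=5775 f(21,15)=1309 f(21,17)=209 f(21,19)=21 f(21,21)=1
t=22: f(22,0)=208012 f(22,2)=326876 f(22,4)=326876 f(22,6)=245157 f(22,8)=144210 f(22,10)=67298 f(22,12)=24794 f(22,14)=7084 f(22,16)=1518 f(22,18)=230 f(22,20)=22 f(22,22)=1
t=23: f(23,-1)=208012 f(23,1)=534888 f(23,3)=653752 f(23,5)=572033 f(23,7)=389367 f(23,9)=211508 f(23,11)=92092 f(23,13)=31878 f(23,15)=8602 f(23,17)=1748 f(23,19)=252 f(23,21)=23 f(23,23)=1
t=24: f(24,0)=742900 f(24,2)=1188640 f(24,4)=1225785 f(24,6)=961400 f(24,8)=600875 f(24,10)=303600 f(24,12)=123970 f(24,14)=40480 f(24,16)=10350 f(24,18)=2000 f(24,20)=275 f(24,22)=24 f(24,24)=1
t=25: f(25,-1)=742900 f(25,1)=1931540 f(25,3)=2414425 f(25,5)=2187185 f(25,7)=1562275 f(25,9)=904475 f(25,11)=427570 f(25,13)=164450 f(25,15)=50830 f(25,17)=12350 f(25,19)=2275 f(25,21)=299 f(25,23)=25 f(25,25)=1
t=26: f(26,0)=2674440 f(26,2)=4345965 f(26,4)=4601610 f(26,6)=3749460 f(26,8)=2466750 f(26,10)=1332045 f(26,12)=592020 f(26,14)=215280 f(26,16)=63180 f(26,18)=14625 f(26,20)=2574 f(26,22)=324 f(26,24)=26 f(26,26)=1
t=27: f(27,-1)=2674440 f(27,1)=7020405 f(27,3)=8947575 f(27,5)=8351070 f(27,7)=6216210 f(27,9)=3798795 f(27,11)=1924065 f(27,13)=807300 f(27,15)=278460 f(27,17)=77805 f(27,19)=17199 f(27,21)=2898 f(27,23)=350 f(27,25)=27 f(27,27)=1
t=28: f(28,0)=9694845 f(28,2)=15967980 f(28,4)=17298645 f(28,6)=14567280 f(28,8)=10015005 f(28,10)=5722860 f(28,12)=2731365 f(28,14)=1085760 f(28,16)=356265 f(28,18)=95004 f(28,20)=20097 f(28,22)=3248 f(28,24)=377 f(28,26)=28 f(28,28)=1
Σ_s f(28,s) = 77558760
P = 77558760/268435456 = 9694845/33554432

Answer: 9694845/33554432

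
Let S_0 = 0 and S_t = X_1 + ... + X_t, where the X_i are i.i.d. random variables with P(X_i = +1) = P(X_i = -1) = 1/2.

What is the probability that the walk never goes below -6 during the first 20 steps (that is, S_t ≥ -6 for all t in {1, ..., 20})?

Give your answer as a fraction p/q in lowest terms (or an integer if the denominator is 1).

Answer: 115957/131072

Derivation:
Let f(t,s) = #length-t paths at position s with S_1..S_t all ≥ -6.
f(t,s) = f(t-1,s-1) + f(t-1,s+1) for s ≥ -6; f(t,s) = 0 for s < -6.
t=0: f(0,0)=1
t=1: f(1,-1)=1 f(1,1)=1
t=2: f(2,-2)=1 f(2,0)=2 f(2,2)=1
t=3: f(3,-3)=1 f(3,-1)=3 f(3,1)=3 f(3,3)=1
t=4: f(4,-4)=1 f(4,-2)=4 f(4,0)=6 f(4,2)=4 f(4,4)=1
t=5: f(5,-5)=1 f(5,-3)=5 f(5,-1)=10 f(5,1)=10 f(5,3)=5 f(5,5)=1
t=6: f(6,-6)=1 f(6,-4)=6 f(6,-2)=15 f(6,0)=20 f(6,2)=15 f(6,4)=6 f(6,6)=1
t=7: f(7,-5)=7 f(7,-3)=21 f(7,-1)=35 f(7,1)=35 f(7,3)=21 f(7,5)=7 f(7,7)=1
t=8: f(8,-6)=7 f(8,-4)=28 f(8,-2)=56 f(8,0)=70 f(8,2)=56 f(8,4)=28 f(8,6)=8 f(8,8)=1
t=9: f(9,-5)=35 f(9,-3)=84 f(9,-1)=126 f(9,1)=126 f(9,3)=84 f(9,5)=36 f(9,7)=9 f(9,9)=1
t=10: f(10,-6)=35 f(10,-4)=119 f(10,-2)=210 f(10,0)=252 f(10,2)=210 f(10,4)=120 f(10,6)=45 f(10,8)=10 f(10,10)=1
t=11: f(11,-5)=154 f(11,-3)=329 f(11,-1)=462 f(11,1)=462 f(11,3)=330 f(11,5)=165 f(11,7)=55 f(11,9)=11 f(11,11)=1
t=12: f(12,-6)=154 f(12,-4)=483 f(12,-2)=791 f(12,0)=924 f(12,2)=792 f(12,4)=495 f(12,6)=220 f(12,8)=66 f(12,10)=12 f(12,12)=1
t=13: f(13,-5)=637 f(13,-3)=1274 f(13,-1)=1715 f(13,1)=1716 f(13,3)=1287 f(13,5)=715 f(13,7)=286 f(13,9)=78 f(13,11)=13 f(13,13)=1
t=14: f(14,-6)=637 f(14,-4)=1911 f(14,-2)=2989 f(14,0)=3431 f(14,2)=3003 f(14,4)=2002 f(14,6)=1001 f(14,8)=364 f(14,10)=91 f(14,12)=14 f(14,14)=1
t=15: f(15,-5)=2548 f(15,-3)=4900 f(15,-1)=6420 f(15,1)=6434 f(15,3)=5005 f(15,5)=3003 f(15,7)=1365 f(15,9)=455 f(15,11)=105 f(15,13)=15 f(15,15)=1
t=16: f(16,-6)=2548 f(16,-4)=7448 f(16,-2)=11320 f(16,0)=12854 f(16,2)=11439 f(16,4)=8008 f(16,6)=4368 f(16,8)=1820 f(16,10)=560 f(16,12)=120 f(16,14)=16 f(16,16)=1
t=17: f(17,-5)=9996 f(17,-3)=18768 f(17,-1)=24174 f(17,1)=24293 f(17,3)=19447 f(17,5)=12376 f(17,7)=6188 f(17,9)=2380 f(17,11)=680 f(17,13)=136 f(17,15)=17 f(17,17)=1
t=18: f(18,-6)=9996 f(18,-4)=28764 f(18,-2)=42942 f(18,0)=48467 f(18,2)=43740 f(18,4)=31823 f(18,6)=18564 f(18,8)=8568 f(18,10)=3060 f(18,12)=816 f(18,14)=153 f(18,16)=18 f(18,18)=1
t=19: f(19,-5)=38760 f(19,-3)=71706 f(19,-1)=91409 f(19,1)=92207 f(19,3)=75563 f(19,5)=50387 f(19,7)=27132 f(19,9)=11628 f(19,11)=3876 f(19,13)=969 f(19,15)=171 f(19,17)=19 f(19,19)=1
t=20: f(20,-6)=38760 f(20,-4)=110466 f(20,-2)=163115 f(20,0)=183616 f(20,2)=167770 f(20,4)=125950 f(20,6)=77519 f(20,8)=38760 f(20,10)=15504 f(20,12)=4845 f(20,14)=1140 f(20,16)=190 f(20,18)=20 f(20,20)=1
Σ_s f(20,s) = 927656
P = 927656/1048576 = 115957/131072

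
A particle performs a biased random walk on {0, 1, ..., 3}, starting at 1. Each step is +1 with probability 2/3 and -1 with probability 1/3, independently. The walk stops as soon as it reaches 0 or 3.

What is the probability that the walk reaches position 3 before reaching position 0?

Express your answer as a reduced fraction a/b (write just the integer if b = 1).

Answer: 4/7

Derivation:
Biased walk: p = 2/3, q = 1/3, r = q/p = 1/2
Gambler's ruin: P(hit 3 before 0 | start at 1) = (1 - r^a)/(1 - r^N)
r^1 = 1/2; r^3 = 1/8
P = (1 - 1/2) / (1 - 1/8) = 1/2 / 7/8 = 4/7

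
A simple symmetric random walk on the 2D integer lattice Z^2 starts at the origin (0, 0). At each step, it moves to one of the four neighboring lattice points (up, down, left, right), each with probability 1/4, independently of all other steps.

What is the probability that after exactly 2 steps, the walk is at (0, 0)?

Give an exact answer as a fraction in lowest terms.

Let h be the number of horizontal steps (so 2-h are vertical). To end at (0,0) need (h+0)/2 right-steps and ((2-h)+0)/2 up-steps.
Sum over h with 0 ≤ h ≤ 2, h ≡ 0 (mod 2), 2-h ≡ 0 (mod 2):
h=0: C(2,0)·C(0,0)·C(2,1) = 1·1·2 = 2
h=2: C(2,2)·C(2,1)·C(0,0) = 1·2·1 = 2
Total favorable: 4
Total paths: 4^2 = 16
P = 4/16 = 1/4

Answer: 1/4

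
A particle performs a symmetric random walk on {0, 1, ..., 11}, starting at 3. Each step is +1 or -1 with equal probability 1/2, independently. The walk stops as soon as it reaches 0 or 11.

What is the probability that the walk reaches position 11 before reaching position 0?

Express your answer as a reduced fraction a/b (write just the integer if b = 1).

Answer: 3/11

Derivation:
Symmetric walk (p = 1/2): the harmonic-function argument gives P(hit 11 before 0 | start at 3) = a/N.
P = 3/11 = 3/11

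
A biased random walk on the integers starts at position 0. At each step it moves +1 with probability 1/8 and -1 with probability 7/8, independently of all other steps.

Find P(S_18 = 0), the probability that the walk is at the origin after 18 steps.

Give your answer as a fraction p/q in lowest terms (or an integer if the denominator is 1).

Answer: 490498093085/4503599627370496

Derivation:
To be at 0 after 18 steps: need exactly 9 steps of +1 and 9 of -1.
Number of such sequences: C(18,9) = 48620
Each has probability (1/8)^9 · (7/8)^9 = 40353607/18014398509481984
P = 48620 · 40353607/18014398509481984 = 490498093085/4503599627370496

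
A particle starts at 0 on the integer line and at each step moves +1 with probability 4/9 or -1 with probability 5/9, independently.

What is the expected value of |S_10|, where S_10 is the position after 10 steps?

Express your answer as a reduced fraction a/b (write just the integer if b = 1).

Answer: 9106107610/3486784401

Derivation:
S_10 takes values m ≡ 0 (mod 2) with |m| ≤ 10; P(S_10=m) = C(10,(10+m)/2) · (4/9)^((10+m)/2) · (5/9)^((10-m)/2).
Distribution: P(S=-10)=9765625/3486784401, P(S=-8)=78125000/3486784401, P(S=-6)=31250000/387420489, P(S=-4)=200000000/1162261467, P(S=-2)=280000000/1162261467, P(S=0)=89600000/387420489, P(S=2)=179200000/1162261467, P(S=4)=81920000/1162261467, P(S=6)=8192000/387420489, P(S=8)=13107200/3486784401, P(S=10)=1048576/3486784401
E[|S_10|] = Σ_m |m|·P(S_10=m) = 9106107610/3486784401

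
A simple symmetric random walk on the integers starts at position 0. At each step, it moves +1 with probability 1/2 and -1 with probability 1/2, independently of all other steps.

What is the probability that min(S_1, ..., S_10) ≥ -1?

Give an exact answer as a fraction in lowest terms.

Answer: 231/512

Derivation:
Let f(t,s) = #length-t paths at position s with S_1..S_t all ≥ -1.
f(t,s) = f(t-1,s-1) + f(t-1,s+1) for s ≥ -1; f(t,s) = 0 for s < -1.
t=0: f(0,0)=1
t=1: f(1,-1)=1 f(1,1)=1
t=2: f(2,0)=2 f(2,2)=1
t=3: f(3,-1)=2 f(3,1)=3 f(3,3)=1
t=4: f(4,0)=5 f(4,2)=4 f(4,4)=1
t=5: f(5,-1)=5 f(5,1)=9 f(5,3)=5 f(5,5)=1
t=6: f(6,0)=14 f(6,2)=14 f(6,4)=6 f(6,6)=1
t=7: f(7,-1)=14 f(7,1)=28 f(7,3)=20 f(7,5)=7 f(7,7)=1
t=8: f(8,0)=42 f(8,2)=48 f(8,4)=27 f(8,6)=8 f(8,8)=1
t=9: f(9,-1)=42 f(9,1)=90 f(9,3)=75 f(9,5)=35 f(9,7)=9 f(9,9)=1
t=10: f(10,0)=132 f(10,2)=165 f(10,4)=110 f(10,6)=44 f(10,8)=10 f(10,10)=1
Σ_s f(10,s) = 462
P = 462/1024 = 231/512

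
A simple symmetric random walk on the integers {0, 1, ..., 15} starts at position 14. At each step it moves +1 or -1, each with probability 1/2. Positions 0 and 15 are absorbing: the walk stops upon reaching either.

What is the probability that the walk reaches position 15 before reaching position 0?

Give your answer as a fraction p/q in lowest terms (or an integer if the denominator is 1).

Answer: 14/15

Derivation:
Symmetric walk (p = 1/2): the harmonic-function argument gives P(hit 15 before 0 | start at 14) = a/N.
P = 14/15 = 14/15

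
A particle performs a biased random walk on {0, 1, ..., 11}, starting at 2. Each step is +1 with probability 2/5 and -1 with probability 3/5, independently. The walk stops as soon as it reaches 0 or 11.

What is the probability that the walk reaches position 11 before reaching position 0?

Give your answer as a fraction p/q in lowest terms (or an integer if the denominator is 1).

Biased walk: p = 2/5, q = 3/5, r = q/p = 3/2
Gambler's ruin: P(hit 11 before 0 | start at 2) = (1 - r^a)/(1 - r^N)
r^2 = 9/4; r^11 = 177147/2048
P = (1 - 9/4) / (1 - 177147/2048) = -5/4 / -175099/2048 = 2560/175099

Answer: 2560/175099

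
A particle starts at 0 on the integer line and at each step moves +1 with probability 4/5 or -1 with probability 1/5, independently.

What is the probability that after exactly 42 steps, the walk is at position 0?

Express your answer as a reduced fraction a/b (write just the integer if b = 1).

Answer: 473456633351019379556352/45474735088646411895751953125

Derivation:
To be at 0 after 42 steps: need exactly 21 steps of +1 and 21 of -1.
Number of such sequences: C(42,21) = 538257874440
Each has probability (4/5)^21 · (1/5)^21 = 4398046511104/227373675443232059478759765625
P = 538257874440 · 4398046511104/227373675443232059478759765625 = 473456633351019379556352/45474735088646411895751953125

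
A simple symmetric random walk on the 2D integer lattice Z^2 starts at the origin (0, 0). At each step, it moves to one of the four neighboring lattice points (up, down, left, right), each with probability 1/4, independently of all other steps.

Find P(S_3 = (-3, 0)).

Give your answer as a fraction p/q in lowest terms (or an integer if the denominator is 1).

Let h be the number of horizontal steps (so 3-h are vertical). To end at (-3,0) need (h-3)/2 right-steps and ((3-h)+0)/2 up-steps.
Sum over h with 3 ≤ h ≤ 3, h ≡ 1 (mod 2), 3-h ≡ 0 (mod 2):
h=3: C(3,3)·C(3,0)·C(0,0) = 1·1·1 = 1
Total favorable: 1
Total paths: 4^3 = 64
P = 1/64 = 1/64

Answer: 1/64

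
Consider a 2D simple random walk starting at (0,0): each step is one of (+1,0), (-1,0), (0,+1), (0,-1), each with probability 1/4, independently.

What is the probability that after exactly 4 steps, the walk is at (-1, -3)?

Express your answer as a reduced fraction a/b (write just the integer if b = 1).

Answer: 1/64

Derivation:
Let h be the number of horizontal steps (so 4-h are vertical). To end at (-1,-3) need (h-1)/2 right-steps and ((4-h)-3)/2 up-steps.
Sum over h with 1 ≤ h ≤ 1, h ≡ 1 (mod 2), 4-h ≡ 1 (mod 2):
h=1: C(4,1)·C(1,0)·C(3,0) = 4·1·1 = 4
Total favorable: 4
Total paths: 4^4 = 256
P = 4/256 = 1/64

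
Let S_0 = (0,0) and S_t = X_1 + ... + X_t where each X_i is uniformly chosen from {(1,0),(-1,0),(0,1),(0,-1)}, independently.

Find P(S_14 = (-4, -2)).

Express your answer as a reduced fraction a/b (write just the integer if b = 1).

Let h be the number of horizontal steps (so 14-h are vertical). To end at (-4,-2) need (h-4)/2 right-steps and ((14-h)-2)/2 up-steps.
Sum over h with 4 ≤ h ≤ 12, h ≡ 0 (mod 2), 14-h ≡ 0 (mod 2):
h=4: C(14,4)·C(4,0)·C(10,4) = 1001·1·210 = 210210
h=6: C(14,6)·C(6,1)·C(8,3) = 3003·6·56 = 1009008
h=8: C(14,8)·C(8,2)·C(6,2) = 3003·28·15 = 1261260
h=10: C(14,10)·C(10,3)·C(4,1) = 1001·120·4 = 480480
h=12: C(14,12)·C(12,4)·C(2,0) = 91·495·1 = 45045
Total favorable: 3006003
Total paths: 4^14 = 268435456
P = 3006003/268435456 = 3006003/268435456

Answer: 3006003/268435456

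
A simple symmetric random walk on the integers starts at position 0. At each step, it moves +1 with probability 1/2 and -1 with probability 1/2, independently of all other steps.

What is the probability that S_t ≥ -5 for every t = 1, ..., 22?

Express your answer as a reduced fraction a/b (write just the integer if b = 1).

Let f(t,s) = #length-t paths at position s with S_1..S_t all ≥ -5.
f(t,s) = f(t-1,s-1) + f(t-1,s+1) for s ≥ -5; f(t,s) = 0 for s < -5.
t=0: f(0,0)=1
t=1: f(1,-1)=1 f(1,1)=1
t=2: f(2,-2)=1 f(2,0)=2 f(2,2)=1
t=3: f(3,-3)=1 f(3,-1)=3 f(3,1)=3 f(3,3)=1
t=4: f(4,-4)=1 f(4,-2)=4 f(4,0)=6 f(4,2)=4 f(4,4)=1
t=5: f(5,-5)=1 f(5,-3)=5 f(5,-1)=10 f(5,1)=10 f(5,3)=5 f(5,5)=1
t=6: f(6,-4)=6 f(6,-2)=15 f(6,0)=20 f(6,2)=15 f(6,4)=6 f(6,6)=1
t=7: f(7,-5)=6 f(7,-3)=21 f(7,-1)=35 f(7,1)=35 f(7,3)=21 f(7,5)=7 f(7,7)=1
t=8: f(8,-4)=27 f(8,-2)=56 f(8,0)=70 f(8,2)=56 f(8,4)=28 f(8,6)=8 f(8,8)=1
t=9: f(9,-5)=27 f(9,-3)=83 f(9,-1)=126 f(9,1)=126 f(9,3)=84 f(9,5)=36 f(9,7)=9 f(9,9)=1
t=10: f(10,-4)=110 f(10,-2)=209 f(10,0)=252 f(10,2)=210 f(10,4)=120 f(10,6)=45 f(10,8)=10 f(10,10)=1
t=11: f(11,-5)=110 f(11,-3)=319 f(11,-1)=461 f(11,1)=462 f(11,3)=330 f(11,5)=165 f(11,7)=55 f(11,9)=11 f(11,11)=1
t=12: f(12,-4)=429 f(12,-2)=780 f(12,0)=923 f(12,2)=792 f(12,4)=495 f(12,6)=220 f(12,8)=66 f(12,10)=12 f(12,12)=1
t=13: f(13,-5)=429 f(13,-3)=1209 f(13,-1)=1703 f(13,1)=1715 f(13,3)=1287 f(13,5)=715 f(13,7)=286 f(13,9)=78 f(13,11)=13 f(13,13)=1
t=14: f(14,-4)=1638 f(14,-2)=2912 f(14,0)=3418 f(14,2)=3002 f(14,4)=2002 f(14,6)=1001 f(14,8)=364 f(14,10)=91 f(14,12)=14 f(14,14)=1
t=15: f(15,-5)=1638 f(15,-3)=4550 f(15,-1)=6330 f(15,1)=6420 f(15,3)=5004 f(15,5)=3003 f(15,7)=1365 f(15,9)=455 f(15,11)=105 f(15,13)=15 f(15,15)=1
t=16: f(16,-4)=6188 f(16,-2)=10880 f(16,0)=12750 f(16,2)=11424 f(16,4)=8007 f(16,6)=4368 f(16,8)=1820 f(16,10)=560 f(16,12)=120 f(16,14)=16 f(16,16)=1
t=17: f(17,-5)=6188 f(17,-3)=17068 f(17,-1)=23630 f(17,1)=24174 f(17,3)=19431 f(17,5)=12375 f(17,7)=6188 f(17,9)=2380 f(17,11)=680 f(17,13)=136 f(17,15)=17 f(17,17)=1
t=18: f(18,-4)=23256 f(18,-2)=40698 f(18,0)=47804 f(18,2)=43605 f(18,4)=31806 f(18,6)=18563 f(18,8)=8568 f(18,10)=3060 f(18,12)=816 f(18,14)=153 f(18,16)=18 f(18,18)=1
t=19: f(19,-5)=23256 f(19,-3)=63954 f(19,-1)=88502 f(19,1)=91409 f(19,3)=75411 f(19,5)=50369 f(19,7)=27131 f(19,9)=11628 f(19,11)=3876 f(19,13)=969 f(19,15)=171 f(19,17)=19 f(19,19)=1
t=20: f(20,-4)=87210 f(20,-2)=152456 f(20,0)=179911 f(20,2)=166820 f(20,4)=125780 f(20,6)=77500 f(20,8)=38759 f(20,10)=15504 f(20,12)=4845 f(20,14)=1140 f(20,16)=190 f(20,18)=20 f(20,20)=1
t=21: f(21,-5)=87210 f(21,-3)=239666 f(21,-1)=332367 f(21,1)=346731 f(21,3)=292600 f(21,5)=203280 f(21,7)=116259 f(21,9)=54263 f(21,11)=20349 f(21,13)=5985 f(21,15)=1330 f(21,17)=210 f(21,19)=21 f(21,21)=1
t=22: f(22,-4)=326876 f(22,-2)=572033 f(22,0)=679098 f(22,2)=639331 f(22,4)=495880 f(22,6)=319539 f(22,8)=170522 f(22,10)=74612 f(22,12)=26334 f(22,14)=7315 f(22,16)=1540 f(22,18)=231 f(22,20)=22 f(22,22)=1
Σ_s f(22,s) = 3313334
P = 3313334/4194304 = 1656667/2097152

Answer: 1656667/2097152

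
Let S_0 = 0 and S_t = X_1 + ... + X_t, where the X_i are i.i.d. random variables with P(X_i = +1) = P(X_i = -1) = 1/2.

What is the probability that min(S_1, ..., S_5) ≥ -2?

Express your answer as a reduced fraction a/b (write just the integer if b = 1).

Answer: 25/32

Derivation:
Let f(t,s) = #length-t paths at position s with S_1..S_t all ≥ -2.
f(t,s) = f(t-1,s-1) + f(t-1,s+1) for s ≥ -2; f(t,s) = 0 for s < -2.
t=0: f(0,0)=1
t=1: f(1,-1)=1 f(1,1)=1
t=2: f(2,-2)=1 f(2,0)=2 f(2,2)=1
t=3: f(3,-1)=3 f(3,1)=3 f(3,3)=1
t=4: f(4,-2)=3 f(4,0)=6 f(4,2)=4 f(4,4)=1
t=5: f(5,-1)=9 f(5,1)=10 f(5,3)=5 f(5,5)=1
Σ_s f(5,s) = 25
P = 25/32 = 25/32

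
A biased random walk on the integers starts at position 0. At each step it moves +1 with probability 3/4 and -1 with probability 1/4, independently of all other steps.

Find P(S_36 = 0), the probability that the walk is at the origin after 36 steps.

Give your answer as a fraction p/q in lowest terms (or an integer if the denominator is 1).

To be at 0 after 36 steps: need exactly 18 steps of +1 and 18 of -1.
Number of such sequences: C(36,18) = 9075135300
Each has probability (3/4)^18 · (1/4)^18 = 387420489/4722366482869645213696
P = 9075135300 · 387420489/4722366482869645213696 = 878973338916790425/1180591620717411303424

Answer: 878973338916790425/1180591620717411303424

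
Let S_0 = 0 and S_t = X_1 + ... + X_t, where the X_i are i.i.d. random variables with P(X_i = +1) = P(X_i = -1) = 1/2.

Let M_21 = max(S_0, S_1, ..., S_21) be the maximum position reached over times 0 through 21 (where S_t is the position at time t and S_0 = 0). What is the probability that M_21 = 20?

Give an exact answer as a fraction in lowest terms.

Let M_21 = max(S_0,...,S_21). Use the reflection principle: for j ≥ 1, #{paths with M_21 ≥ j} = #{S_21 ≥ j} + #{S_21 ≥ j+1}.
By reflection, #{M_21 ≥ 20} = #{S_21 ≥ 20} + #{S_21 ≥ 21} = 1 + 1 = 2.
#{M_21 ≥ 21} = #{S_21 ≥ 21} + #{S_21 ≥ 22} = 1 + 0 = 1.
#{M_21 = 20} = 2 - 1 = 1.
P(M_21 = 20) = 1/2097152 = 1/2097152

Answer: 1/2097152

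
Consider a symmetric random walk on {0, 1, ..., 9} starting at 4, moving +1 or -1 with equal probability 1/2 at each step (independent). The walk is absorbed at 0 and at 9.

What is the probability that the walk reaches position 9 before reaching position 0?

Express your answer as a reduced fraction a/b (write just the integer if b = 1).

Symmetric walk (p = 1/2): the harmonic-function argument gives P(hit 9 before 0 | start at 4) = a/N.
P = 4/9 = 4/9

Answer: 4/9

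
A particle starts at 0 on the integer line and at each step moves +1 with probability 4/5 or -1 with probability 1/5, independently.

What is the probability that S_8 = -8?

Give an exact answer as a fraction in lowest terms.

To reach position -8 after 8 steps: need 0 steps of +1 and 8 steps of -1.
Number of such sequences: C(8,0) = 1
Each has probability (4/5)^0 · (1/5)^8 = 1/390625
P = 1 · 1/390625 = 1/390625

Answer: 1/390625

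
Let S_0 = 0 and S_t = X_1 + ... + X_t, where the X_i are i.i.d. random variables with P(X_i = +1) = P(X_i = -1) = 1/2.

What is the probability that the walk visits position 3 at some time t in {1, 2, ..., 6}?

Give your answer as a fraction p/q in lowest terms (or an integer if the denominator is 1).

Count via complement. Let g(t,s) = #length-t paths at position s with S_1..S_t all ≠ 3.
g(t,s) = g(t-1,s-1) + g(t-1,s+1) for s ≠ 3; g(t,3) = 0.
t=0: g(0,0)=1
t=1: g(1,-1)=1 g(1,1)=1
t=2: g(2,-2)=1 g(2,0)=2 g(2,2)=1
t=3: g(3,-3)=1 g(3,-1)=3 g(3,1)=3
t=4: g(4,-4)=1 g(4,-2)=4 g(4,0)=6 g(4,2)=3
t=5: g(5,-5)=1 g(5,-3)=5 g(5,-1)=10 g(5,1)=9
t=6: g(6,-6)=1 g(6,-4)=6 g(6,-2)=15 g(6,0)=19 g(6,2)=9
Paths never hitting 3: Σ_s g(6,s) = 50
Paths hitting 3: 2^6 - 50 = 14
P = 14/64 = 7/32

Answer: 7/32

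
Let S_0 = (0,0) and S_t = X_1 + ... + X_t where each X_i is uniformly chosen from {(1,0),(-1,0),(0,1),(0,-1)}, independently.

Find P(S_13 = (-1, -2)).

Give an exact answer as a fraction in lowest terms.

Answer: 552123/16777216

Derivation:
Let h be the number of horizontal steps (so 13-h are vertical). To end at (-1,-2) need (h-1)/2 right-steps and ((13-h)-2)/2 up-steps.
Sum over h with 1 ≤ h ≤ 11, h ≡ 1 (mod 2), 13-h ≡ 0 (mod 2):
h=1: C(13,1)·C(1,0)·C(12,5) = 13·1·792 = 10296
h=3: C(13,3)·C(3,1)·C(10,4) = 286·3·210 = 180180
h=5: C(13,5)·C(5,2)·C(8,3) = 1287·10·56 = 720720
h=7: C(13,7)·C(7,3)·C(6,2) = 1716·35·15 = 900900
h=9: C(13,9)·C(9,4)·C(4,1) = 715·126·4 = 360360
h=11: C(13,11)·C(11,5)·C(2,0) = 78·462·1 = 36036
Total favorable: 2208492
Total paths: 4^13 = 67108864
P = 2208492/67108864 = 552123/16777216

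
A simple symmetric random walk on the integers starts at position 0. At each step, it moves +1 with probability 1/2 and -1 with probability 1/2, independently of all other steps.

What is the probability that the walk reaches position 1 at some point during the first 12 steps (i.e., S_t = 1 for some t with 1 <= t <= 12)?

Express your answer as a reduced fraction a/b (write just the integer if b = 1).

Answer: 793/1024

Derivation:
Count via complement. Let g(t,s) = #length-t paths at position s with S_1..S_t all ≠ 1.
g(t,s) = g(t-1,s-1) + g(t-1,s+1) for s ≠ 1; g(t,1) = 0.
t=0: g(0,0)=1
t=1: g(1,-1)=1
t=2: g(2,-2)=1 g(2,0)=1
t=3: g(3,-3)=1 g(3,-1)=2
t=4: g(4,-4)=1 g(4,-2)=3 g(4,0)=2
t=5: g(5,-5)=1 g(5,-3)=4 g(5,-1)=5
t=6: g(6,-6)=1 g(6,-4)=5 g(6,-2)=9 g(6,0)=5
t=7: g(7,-7)=1 g(7,-5)=6 g(7,-3)=14 g(7,-1)=14
t=8: g(8,-8)=1 g(8,-6)=7 g(8,-4)=20 g(8,-2)=28 g(8,0)=14
t=9: g(9,-9)=1 g(9,-7)=8 g(9,-5)=27 g(9,-3)=48 g(9,-1)=42
t=10: g(10,-10)=1 g(10,-8)=9 g(10,-6)=35 g(10,-4)=75 g(10,-2)=90 g(10,0)=42
t=11: g(11,-11)=1 g(11,-9)=10 g(11,-7)=44 g(11,-5)=110 g(11,-3)=165 g(11,-1)=132
t=12: g(12,-12)=1 g(12,-10)=11 g(12,-8)=54 g(12,-6)=154 g(12,-4)=275 g(12,-2)=297 g(12,0)=132
Paths never hitting 1: Σ_s g(12,s) = 924
Paths hitting 1: 2^12 - 924 = 3172
P = 3172/4096 = 793/1024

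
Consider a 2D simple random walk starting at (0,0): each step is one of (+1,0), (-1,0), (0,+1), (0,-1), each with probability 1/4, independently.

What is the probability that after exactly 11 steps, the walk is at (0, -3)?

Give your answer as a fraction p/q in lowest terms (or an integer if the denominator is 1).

Answer: 27225/1048576

Derivation:
Let h be the number of horizontal steps (so 11-h are vertical). To end at (0,-3) need (h+0)/2 right-steps and ((11-h)-3)/2 up-steps.
Sum over h with 0 ≤ h ≤ 8, h ≡ 0 (mod 2), 11-h ≡ 1 (mod 2):
h=0: C(11,0)·C(0,0)·C(11,4) = 1·1·330 = 330
h=2: C(11,2)·C(2,1)·C(9,3) = 55·2·84 = 9240
h=4: C(11,4)·C(4,2)·C(7,2) = 330·6·21 = 41580
h=6: C(11,6)·C(6,3)·C(5,1) = 462·20·5 = 46200
h=8: C(11,8)·C(8,4)·C(3,0) = 165·70·1 = 11550
Total favorable: 108900
Total paths: 4^11 = 4194304
P = 108900/4194304 = 27225/1048576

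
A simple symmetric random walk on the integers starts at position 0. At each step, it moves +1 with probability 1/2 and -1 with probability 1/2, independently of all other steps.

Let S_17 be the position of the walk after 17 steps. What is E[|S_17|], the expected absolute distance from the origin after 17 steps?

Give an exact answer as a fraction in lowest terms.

S_17 takes values m ≡ 1 (mod 2) with |m| ≤ 17; P(S_17=m) = C(17,(17+m)/2)/2^17.
Total paths: 2^17 = 131072
Distribution: P(S=-17)=1/131072, P(S=-15)=17/131072, P(S=-13)=136/131072, P(S=-11)=680/131072, P(S=-9)=2380/131072, P(S=-7)=6188/131072, P(S=-5)=12376/131072, P(S=-3)=19448/131072, P(S=-1)=24310/131072, P(S=1)=24310/131072, P(S=3)=19448/131072, P(S=5)=12376/131072, P(S=7)=6188/131072, P(S=9)=2380/131072, P(S=11)=680/131072, P(S=13)=136/131072, P(S=15)=17/131072, P(S=17)=1/131072
E[|S_17|] = Σ_m |m|·P(S_17=m) = 437580/131072 = 109395/32768

Answer: 109395/32768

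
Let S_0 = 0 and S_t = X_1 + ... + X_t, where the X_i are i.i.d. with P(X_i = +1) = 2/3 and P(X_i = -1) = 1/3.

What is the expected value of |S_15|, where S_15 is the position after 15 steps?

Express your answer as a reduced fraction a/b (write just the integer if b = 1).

Answer: 2839115/531441

Derivation:
S_15 takes values m ≡ 1 (mod 2) with |m| ≤ 15; P(S_15=m) = C(15,(15+m)/2) · (2/3)^((15+m)/2) · (1/3)^((15-m)/2).
Distribution: P(S=-15)=1/14348907, P(S=-13)=10/4782969, P(S=-11)=140/4782969, P(S=-9)=3640/14348907, P(S=-7)=7280/4782969, P(S=-5)=32032/4782969, P(S=-3)=320320/14348907, P(S=-1)=91520/1594323, P(S=1)=183040/1594323, P(S=3)=2562560/14348907, P(S=5)=1025024/4782969, P(S=7)=931840/4782969, P(S=9)=1863680/14348907, P(S=11)=286720/4782969, P(S=13)=81920/4782969, P(S=15)=32768/14348907
E[|S_15|] = Σ_m |m|·P(S_15=m) = 2839115/531441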